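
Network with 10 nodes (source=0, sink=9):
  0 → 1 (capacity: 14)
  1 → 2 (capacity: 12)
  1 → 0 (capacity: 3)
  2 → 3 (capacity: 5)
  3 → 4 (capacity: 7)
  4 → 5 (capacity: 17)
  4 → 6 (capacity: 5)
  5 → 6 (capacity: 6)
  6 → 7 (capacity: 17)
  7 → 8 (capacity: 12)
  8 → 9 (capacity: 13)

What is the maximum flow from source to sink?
Maximum flow = 5

Max flow: 5

Flow assignment:
  0 → 1: 5/14
  1 → 2: 5/12
  2 → 3: 5/5
  3 → 4: 5/7
  4 → 6: 5/5
  6 → 7: 5/17
  7 → 8: 5/12
  8 → 9: 5/13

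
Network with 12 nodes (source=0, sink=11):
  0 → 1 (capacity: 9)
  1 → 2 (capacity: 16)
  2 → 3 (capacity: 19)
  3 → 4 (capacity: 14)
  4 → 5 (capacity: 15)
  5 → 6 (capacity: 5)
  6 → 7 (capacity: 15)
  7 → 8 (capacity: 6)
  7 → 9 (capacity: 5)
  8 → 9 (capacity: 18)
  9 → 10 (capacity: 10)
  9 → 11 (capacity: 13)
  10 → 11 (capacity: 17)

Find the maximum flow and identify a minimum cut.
Max flow = 5, Min cut edges: (5,6)

Maximum flow: 5
Minimum cut: (5,6)
Partition: S = [0, 1, 2, 3, 4, 5], T = [6, 7, 8, 9, 10, 11]

Max-flow min-cut theorem verified: both equal 5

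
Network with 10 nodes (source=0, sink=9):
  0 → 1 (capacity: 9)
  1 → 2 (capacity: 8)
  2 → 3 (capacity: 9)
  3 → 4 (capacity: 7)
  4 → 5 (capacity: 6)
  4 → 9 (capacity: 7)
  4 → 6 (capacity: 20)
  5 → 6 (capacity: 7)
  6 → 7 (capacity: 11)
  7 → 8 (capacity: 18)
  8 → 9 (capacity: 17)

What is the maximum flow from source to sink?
Maximum flow = 7

Max flow: 7

Flow assignment:
  0 → 1: 7/9
  1 → 2: 7/8
  2 → 3: 7/9
  3 → 4: 7/7
  4 → 9: 7/7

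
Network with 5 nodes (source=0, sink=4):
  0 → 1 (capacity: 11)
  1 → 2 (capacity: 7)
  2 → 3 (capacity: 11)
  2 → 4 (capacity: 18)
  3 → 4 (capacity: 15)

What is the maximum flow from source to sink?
Maximum flow = 7

Max flow: 7

Flow assignment:
  0 → 1: 7/11
  1 → 2: 7/7
  2 → 4: 7/18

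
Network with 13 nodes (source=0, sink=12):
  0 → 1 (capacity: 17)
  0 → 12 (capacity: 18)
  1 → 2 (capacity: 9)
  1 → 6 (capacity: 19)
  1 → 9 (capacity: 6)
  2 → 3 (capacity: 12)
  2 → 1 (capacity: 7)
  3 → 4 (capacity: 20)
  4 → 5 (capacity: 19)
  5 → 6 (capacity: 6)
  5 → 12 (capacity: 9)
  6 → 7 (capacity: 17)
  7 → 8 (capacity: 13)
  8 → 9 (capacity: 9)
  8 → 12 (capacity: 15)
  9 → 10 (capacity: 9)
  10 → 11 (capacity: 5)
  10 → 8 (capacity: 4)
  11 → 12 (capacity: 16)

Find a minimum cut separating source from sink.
Min cut value = 35, edges: (0,1), (0,12)

Min cut value: 35
Partition: S = [0], T = [1, 2, 3, 4, 5, 6, 7, 8, 9, 10, 11, 12]
Cut edges: (0,1), (0,12)

By max-flow min-cut theorem, max flow = min cut = 35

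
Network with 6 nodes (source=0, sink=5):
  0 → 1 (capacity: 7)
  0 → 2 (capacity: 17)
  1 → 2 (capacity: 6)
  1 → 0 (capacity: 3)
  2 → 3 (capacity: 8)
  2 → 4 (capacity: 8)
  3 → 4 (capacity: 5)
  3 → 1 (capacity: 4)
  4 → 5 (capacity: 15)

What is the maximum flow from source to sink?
Maximum flow = 13

Max flow: 13

Flow assignment:
  0 → 1: 6/7
  0 → 2: 7/17
  1 → 2: 6/6
  2 → 3: 5/8
  2 → 4: 8/8
  3 → 4: 5/5
  4 → 5: 13/15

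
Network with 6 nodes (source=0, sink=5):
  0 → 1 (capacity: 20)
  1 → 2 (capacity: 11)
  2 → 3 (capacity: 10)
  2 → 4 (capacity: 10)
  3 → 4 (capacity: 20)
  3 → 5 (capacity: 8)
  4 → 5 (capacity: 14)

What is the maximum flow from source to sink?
Maximum flow = 11

Max flow: 11

Flow assignment:
  0 → 1: 11/20
  1 → 2: 11/11
  2 → 3: 10/10
  2 → 4: 1/10
  3 → 4: 2/20
  3 → 5: 8/8
  4 → 5: 3/14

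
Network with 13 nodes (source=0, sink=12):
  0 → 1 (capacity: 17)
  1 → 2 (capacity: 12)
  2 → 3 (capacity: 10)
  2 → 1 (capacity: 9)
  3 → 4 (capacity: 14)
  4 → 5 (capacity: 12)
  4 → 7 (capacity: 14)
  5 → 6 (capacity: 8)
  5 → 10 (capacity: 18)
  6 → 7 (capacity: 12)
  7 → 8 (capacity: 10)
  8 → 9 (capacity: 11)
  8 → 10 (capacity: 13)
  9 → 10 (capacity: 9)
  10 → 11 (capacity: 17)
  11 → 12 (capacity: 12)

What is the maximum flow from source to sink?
Maximum flow = 10

Max flow: 10

Flow assignment:
  0 → 1: 10/17
  1 → 2: 10/12
  2 → 3: 10/10
  3 → 4: 10/14
  4 → 5: 10/12
  5 → 10: 10/18
  10 → 11: 10/17
  11 → 12: 10/12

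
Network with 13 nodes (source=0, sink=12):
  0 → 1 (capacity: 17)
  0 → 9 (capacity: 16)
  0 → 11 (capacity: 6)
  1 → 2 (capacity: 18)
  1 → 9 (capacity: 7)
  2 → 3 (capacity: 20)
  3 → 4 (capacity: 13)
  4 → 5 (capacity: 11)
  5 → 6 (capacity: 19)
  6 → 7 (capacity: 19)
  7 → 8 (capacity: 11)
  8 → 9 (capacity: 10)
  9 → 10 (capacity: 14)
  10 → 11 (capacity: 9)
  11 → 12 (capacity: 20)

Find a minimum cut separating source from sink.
Min cut value = 15, edges: (0,11), (10,11)

Min cut value: 15
Partition: S = [0, 1, 2, 3, 4, 5, 6, 7, 8, 9, 10], T = [11, 12]
Cut edges: (0,11), (10,11)

By max-flow min-cut theorem, max flow = min cut = 15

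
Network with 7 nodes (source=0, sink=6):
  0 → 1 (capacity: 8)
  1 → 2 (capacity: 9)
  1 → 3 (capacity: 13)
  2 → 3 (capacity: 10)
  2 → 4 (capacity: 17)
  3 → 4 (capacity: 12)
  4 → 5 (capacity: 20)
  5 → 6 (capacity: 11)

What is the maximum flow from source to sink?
Maximum flow = 8

Max flow: 8

Flow assignment:
  0 → 1: 8/8
  1 → 2: 8/9
  2 → 4: 8/17
  4 → 5: 8/20
  5 → 6: 8/11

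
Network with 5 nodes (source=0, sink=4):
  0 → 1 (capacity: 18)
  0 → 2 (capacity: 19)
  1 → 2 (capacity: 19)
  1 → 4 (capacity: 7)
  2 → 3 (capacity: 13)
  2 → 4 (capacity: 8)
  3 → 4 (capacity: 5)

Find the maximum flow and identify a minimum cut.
Max flow = 20, Min cut edges: (1,4), (2,4), (3,4)

Maximum flow: 20
Minimum cut: (1,4), (2,4), (3,4)
Partition: S = [0, 1, 2, 3], T = [4]

Max-flow min-cut theorem verified: both equal 20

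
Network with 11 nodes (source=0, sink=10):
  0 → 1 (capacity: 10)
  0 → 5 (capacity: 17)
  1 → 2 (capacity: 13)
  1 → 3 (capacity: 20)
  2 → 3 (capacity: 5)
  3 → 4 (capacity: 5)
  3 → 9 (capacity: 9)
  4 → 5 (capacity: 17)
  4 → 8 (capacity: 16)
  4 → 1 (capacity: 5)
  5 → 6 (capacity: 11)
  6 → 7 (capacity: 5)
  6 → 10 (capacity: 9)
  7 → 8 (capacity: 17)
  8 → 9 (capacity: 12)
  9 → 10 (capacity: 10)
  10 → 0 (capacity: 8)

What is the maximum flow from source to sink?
Maximum flow = 19

Max flow: 19

Flow assignment:
  0 → 1: 9/10
  0 → 5: 10/17
  1 → 3: 10/20
  3 → 4: 1/5
  3 → 9: 9/9
  4 → 1: 1/5
  5 → 6: 10/11
  6 → 7: 1/5
  6 → 10: 9/9
  7 → 8: 1/17
  8 → 9: 1/12
  9 → 10: 10/10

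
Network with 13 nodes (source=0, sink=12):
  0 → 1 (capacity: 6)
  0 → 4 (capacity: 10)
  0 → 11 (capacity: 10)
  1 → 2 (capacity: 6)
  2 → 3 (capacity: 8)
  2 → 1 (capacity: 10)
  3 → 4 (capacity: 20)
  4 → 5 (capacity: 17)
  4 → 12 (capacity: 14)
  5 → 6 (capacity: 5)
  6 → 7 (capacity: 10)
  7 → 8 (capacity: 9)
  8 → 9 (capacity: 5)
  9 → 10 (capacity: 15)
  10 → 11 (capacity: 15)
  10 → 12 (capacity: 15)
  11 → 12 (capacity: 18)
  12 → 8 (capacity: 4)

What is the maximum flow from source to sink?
Maximum flow = 26

Max flow: 26

Flow assignment:
  0 → 1: 6/6
  0 → 4: 10/10
  0 → 11: 10/10
  1 → 2: 6/6
  2 → 3: 6/8
  3 → 4: 6/20
  4 → 5: 2/17
  4 → 12: 14/14
  5 → 6: 2/5
  6 → 7: 2/10
  7 → 8: 2/9
  8 → 9: 2/5
  9 → 10: 2/15
  10 → 12: 2/15
  11 → 12: 10/18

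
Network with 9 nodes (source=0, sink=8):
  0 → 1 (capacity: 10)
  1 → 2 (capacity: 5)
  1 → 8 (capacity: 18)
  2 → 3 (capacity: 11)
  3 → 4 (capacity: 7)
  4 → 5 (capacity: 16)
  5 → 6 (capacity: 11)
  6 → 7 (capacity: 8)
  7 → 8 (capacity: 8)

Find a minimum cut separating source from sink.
Min cut value = 10, edges: (0,1)

Min cut value: 10
Partition: S = [0], T = [1, 2, 3, 4, 5, 6, 7, 8]
Cut edges: (0,1)

By max-flow min-cut theorem, max flow = min cut = 10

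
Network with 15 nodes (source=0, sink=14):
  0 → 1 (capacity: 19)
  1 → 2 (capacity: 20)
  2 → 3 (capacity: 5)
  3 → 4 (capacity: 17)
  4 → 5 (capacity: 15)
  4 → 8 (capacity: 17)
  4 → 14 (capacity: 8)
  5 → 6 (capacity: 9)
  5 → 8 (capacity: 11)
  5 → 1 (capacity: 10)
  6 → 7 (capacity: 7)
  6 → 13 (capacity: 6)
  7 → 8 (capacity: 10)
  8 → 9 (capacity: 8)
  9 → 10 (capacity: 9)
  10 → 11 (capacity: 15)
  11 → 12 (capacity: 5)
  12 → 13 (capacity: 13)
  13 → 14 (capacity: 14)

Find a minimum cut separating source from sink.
Min cut value = 5, edges: (2,3)

Min cut value: 5
Partition: S = [0, 1, 2], T = [3, 4, 5, 6, 7, 8, 9, 10, 11, 12, 13, 14]
Cut edges: (2,3)

By max-flow min-cut theorem, max flow = min cut = 5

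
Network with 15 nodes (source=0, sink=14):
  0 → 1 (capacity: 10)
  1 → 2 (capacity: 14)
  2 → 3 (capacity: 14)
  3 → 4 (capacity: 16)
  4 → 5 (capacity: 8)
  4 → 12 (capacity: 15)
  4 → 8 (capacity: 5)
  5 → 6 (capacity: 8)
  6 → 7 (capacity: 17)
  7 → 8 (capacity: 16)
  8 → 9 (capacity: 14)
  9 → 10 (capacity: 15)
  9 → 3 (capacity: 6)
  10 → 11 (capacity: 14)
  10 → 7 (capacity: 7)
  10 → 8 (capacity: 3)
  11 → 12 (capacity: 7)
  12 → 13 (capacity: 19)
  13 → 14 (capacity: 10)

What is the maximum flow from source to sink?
Maximum flow = 10

Max flow: 10

Flow assignment:
  0 → 1: 10/10
  1 → 2: 10/14
  2 → 3: 10/14
  3 → 4: 10/16
  4 → 12: 10/15
  12 → 13: 10/19
  13 → 14: 10/10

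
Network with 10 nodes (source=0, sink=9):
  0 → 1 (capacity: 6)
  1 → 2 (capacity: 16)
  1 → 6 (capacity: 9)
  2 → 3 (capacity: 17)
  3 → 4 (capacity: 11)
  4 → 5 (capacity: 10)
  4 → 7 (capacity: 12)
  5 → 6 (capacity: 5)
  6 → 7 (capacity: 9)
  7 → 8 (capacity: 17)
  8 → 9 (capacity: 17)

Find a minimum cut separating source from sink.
Min cut value = 6, edges: (0,1)

Min cut value: 6
Partition: S = [0], T = [1, 2, 3, 4, 5, 6, 7, 8, 9]
Cut edges: (0,1)

By max-flow min-cut theorem, max flow = min cut = 6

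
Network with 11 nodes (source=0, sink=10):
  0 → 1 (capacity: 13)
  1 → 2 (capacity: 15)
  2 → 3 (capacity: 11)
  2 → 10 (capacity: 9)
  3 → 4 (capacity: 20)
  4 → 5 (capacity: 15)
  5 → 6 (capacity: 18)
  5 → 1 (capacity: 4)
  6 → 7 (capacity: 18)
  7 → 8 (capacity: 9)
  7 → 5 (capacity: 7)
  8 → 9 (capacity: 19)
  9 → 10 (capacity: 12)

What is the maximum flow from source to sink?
Maximum flow = 13

Max flow: 13

Flow assignment:
  0 → 1: 13/13
  1 → 2: 13/15
  2 → 3: 4/11
  2 → 10: 9/9
  3 → 4: 4/20
  4 → 5: 4/15
  5 → 6: 4/18
  6 → 7: 4/18
  7 → 8: 4/9
  8 → 9: 4/19
  9 → 10: 4/12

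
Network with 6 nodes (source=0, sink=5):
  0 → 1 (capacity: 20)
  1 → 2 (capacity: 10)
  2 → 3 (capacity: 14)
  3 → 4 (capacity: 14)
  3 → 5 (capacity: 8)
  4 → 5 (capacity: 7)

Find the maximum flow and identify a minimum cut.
Max flow = 10, Min cut edges: (1,2)

Maximum flow: 10
Minimum cut: (1,2)
Partition: S = [0, 1], T = [2, 3, 4, 5]

Max-flow min-cut theorem verified: both equal 10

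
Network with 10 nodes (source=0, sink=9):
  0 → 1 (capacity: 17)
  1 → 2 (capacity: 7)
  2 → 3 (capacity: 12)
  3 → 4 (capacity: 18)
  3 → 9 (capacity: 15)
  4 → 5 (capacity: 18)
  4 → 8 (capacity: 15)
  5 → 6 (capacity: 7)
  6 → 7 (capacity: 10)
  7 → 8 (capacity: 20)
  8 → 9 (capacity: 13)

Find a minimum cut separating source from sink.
Min cut value = 7, edges: (1,2)

Min cut value: 7
Partition: S = [0, 1], T = [2, 3, 4, 5, 6, 7, 8, 9]
Cut edges: (1,2)

By max-flow min-cut theorem, max flow = min cut = 7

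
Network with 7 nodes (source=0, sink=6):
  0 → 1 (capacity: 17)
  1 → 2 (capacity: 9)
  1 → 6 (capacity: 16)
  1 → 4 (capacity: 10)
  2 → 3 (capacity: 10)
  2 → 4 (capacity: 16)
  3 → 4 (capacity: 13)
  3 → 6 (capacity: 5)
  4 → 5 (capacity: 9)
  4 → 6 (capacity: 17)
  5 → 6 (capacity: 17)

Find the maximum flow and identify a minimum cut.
Max flow = 17, Min cut edges: (0,1)

Maximum flow: 17
Minimum cut: (0,1)
Partition: S = [0], T = [1, 2, 3, 4, 5, 6]

Max-flow min-cut theorem verified: both equal 17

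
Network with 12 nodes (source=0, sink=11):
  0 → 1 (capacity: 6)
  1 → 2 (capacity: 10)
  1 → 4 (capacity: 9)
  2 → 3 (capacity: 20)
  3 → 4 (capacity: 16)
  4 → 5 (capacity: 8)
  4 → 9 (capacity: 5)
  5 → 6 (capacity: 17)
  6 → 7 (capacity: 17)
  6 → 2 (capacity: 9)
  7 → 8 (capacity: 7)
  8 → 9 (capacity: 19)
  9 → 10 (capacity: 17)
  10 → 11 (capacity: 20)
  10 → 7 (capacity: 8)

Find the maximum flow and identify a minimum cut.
Max flow = 6, Min cut edges: (0,1)

Maximum flow: 6
Minimum cut: (0,1)
Partition: S = [0], T = [1, 2, 3, 4, 5, 6, 7, 8, 9, 10, 11]

Max-flow min-cut theorem verified: both equal 6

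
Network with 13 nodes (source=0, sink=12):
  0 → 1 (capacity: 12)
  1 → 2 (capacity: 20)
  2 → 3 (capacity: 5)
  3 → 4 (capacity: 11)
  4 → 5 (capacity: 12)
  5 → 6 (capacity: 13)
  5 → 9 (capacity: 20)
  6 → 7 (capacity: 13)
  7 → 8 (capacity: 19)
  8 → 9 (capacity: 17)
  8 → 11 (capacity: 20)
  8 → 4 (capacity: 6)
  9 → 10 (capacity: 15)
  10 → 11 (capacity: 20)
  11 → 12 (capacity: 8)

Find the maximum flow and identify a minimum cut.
Max flow = 5, Min cut edges: (2,3)

Maximum flow: 5
Minimum cut: (2,3)
Partition: S = [0, 1, 2], T = [3, 4, 5, 6, 7, 8, 9, 10, 11, 12]

Max-flow min-cut theorem verified: both equal 5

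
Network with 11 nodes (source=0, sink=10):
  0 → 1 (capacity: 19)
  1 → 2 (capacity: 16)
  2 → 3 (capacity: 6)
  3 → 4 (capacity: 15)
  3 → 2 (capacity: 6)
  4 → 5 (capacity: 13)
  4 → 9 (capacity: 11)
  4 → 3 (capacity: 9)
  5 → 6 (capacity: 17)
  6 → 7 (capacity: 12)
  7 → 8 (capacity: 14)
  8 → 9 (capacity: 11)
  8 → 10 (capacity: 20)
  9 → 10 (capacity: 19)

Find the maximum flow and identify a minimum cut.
Max flow = 6, Min cut edges: (2,3)

Maximum flow: 6
Minimum cut: (2,3)
Partition: S = [0, 1, 2], T = [3, 4, 5, 6, 7, 8, 9, 10]

Max-flow min-cut theorem verified: both equal 6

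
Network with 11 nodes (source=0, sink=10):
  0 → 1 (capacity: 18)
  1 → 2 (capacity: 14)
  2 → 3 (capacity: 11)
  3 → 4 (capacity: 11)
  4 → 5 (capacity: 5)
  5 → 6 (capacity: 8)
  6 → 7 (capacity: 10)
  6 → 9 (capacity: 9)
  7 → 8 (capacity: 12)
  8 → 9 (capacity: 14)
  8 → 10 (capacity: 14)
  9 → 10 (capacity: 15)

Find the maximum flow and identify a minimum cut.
Max flow = 5, Min cut edges: (4,5)

Maximum flow: 5
Minimum cut: (4,5)
Partition: S = [0, 1, 2, 3, 4], T = [5, 6, 7, 8, 9, 10]

Max-flow min-cut theorem verified: both equal 5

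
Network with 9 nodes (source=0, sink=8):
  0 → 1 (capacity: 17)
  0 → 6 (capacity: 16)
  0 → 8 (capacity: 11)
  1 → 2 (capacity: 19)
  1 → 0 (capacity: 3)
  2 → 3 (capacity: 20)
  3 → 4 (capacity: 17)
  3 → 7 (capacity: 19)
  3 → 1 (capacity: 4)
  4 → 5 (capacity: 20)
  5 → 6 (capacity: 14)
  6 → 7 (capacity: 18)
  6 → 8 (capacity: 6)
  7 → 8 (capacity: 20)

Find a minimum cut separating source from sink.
Min cut value = 37, edges: (0,8), (6,8), (7,8)

Min cut value: 37
Partition: S = [0, 1, 2, 3, 4, 5, 6, 7], T = [8]
Cut edges: (0,8), (6,8), (7,8)

By max-flow min-cut theorem, max flow = min cut = 37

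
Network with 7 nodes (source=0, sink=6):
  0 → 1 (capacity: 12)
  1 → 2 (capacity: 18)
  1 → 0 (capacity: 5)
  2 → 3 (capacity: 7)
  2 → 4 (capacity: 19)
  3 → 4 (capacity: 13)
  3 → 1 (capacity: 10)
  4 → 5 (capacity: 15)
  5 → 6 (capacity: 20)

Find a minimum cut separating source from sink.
Min cut value = 12, edges: (0,1)

Min cut value: 12
Partition: S = [0], T = [1, 2, 3, 4, 5, 6]
Cut edges: (0,1)

By max-flow min-cut theorem, max flow = min cut = 12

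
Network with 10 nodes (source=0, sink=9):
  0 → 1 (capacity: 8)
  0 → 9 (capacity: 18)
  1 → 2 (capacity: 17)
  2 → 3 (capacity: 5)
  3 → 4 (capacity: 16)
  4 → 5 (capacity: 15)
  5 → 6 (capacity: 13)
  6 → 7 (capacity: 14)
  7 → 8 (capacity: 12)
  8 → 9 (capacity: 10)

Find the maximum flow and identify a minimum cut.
Max flow = 23, Min cut edges: (0,9), (2,3)

Maximum flow: 23
Minimum cut: (0,9), (2,3)
Partition: S = [0, 1, 2], T = [3, 4, 5, 6, 7, 8, 9]

Max-flow min-cut theorem verified: both equal 23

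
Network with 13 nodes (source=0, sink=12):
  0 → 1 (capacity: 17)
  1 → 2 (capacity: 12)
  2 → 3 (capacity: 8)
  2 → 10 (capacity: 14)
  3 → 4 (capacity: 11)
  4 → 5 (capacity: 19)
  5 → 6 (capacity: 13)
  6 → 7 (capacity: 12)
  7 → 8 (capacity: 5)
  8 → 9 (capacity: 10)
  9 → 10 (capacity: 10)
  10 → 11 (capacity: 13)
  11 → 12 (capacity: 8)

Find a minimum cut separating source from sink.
Min cut value = 8, edges: (11,12)

Min cut value: 8
Partition: S = [0, 1, 2, 3, 4, 5, 6, 7, 8, 9, 10, 11], T = [12]
Cut edges: (11,12)

By max-flow min-cut theorem, max flow = min cut = 8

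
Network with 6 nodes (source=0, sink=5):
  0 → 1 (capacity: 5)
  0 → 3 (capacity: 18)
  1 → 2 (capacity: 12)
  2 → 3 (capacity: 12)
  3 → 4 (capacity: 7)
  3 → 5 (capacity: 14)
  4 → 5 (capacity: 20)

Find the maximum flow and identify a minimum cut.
Max flow = 21, Min cut edges: (3,4), (3,5)

Maximum flow: 21
Minimum cut: (3,4), (3,5)
Partition: S = [0, 1, 2, 3], T = [4, 5]

Max-flow min-cut theorem verified: both equal 21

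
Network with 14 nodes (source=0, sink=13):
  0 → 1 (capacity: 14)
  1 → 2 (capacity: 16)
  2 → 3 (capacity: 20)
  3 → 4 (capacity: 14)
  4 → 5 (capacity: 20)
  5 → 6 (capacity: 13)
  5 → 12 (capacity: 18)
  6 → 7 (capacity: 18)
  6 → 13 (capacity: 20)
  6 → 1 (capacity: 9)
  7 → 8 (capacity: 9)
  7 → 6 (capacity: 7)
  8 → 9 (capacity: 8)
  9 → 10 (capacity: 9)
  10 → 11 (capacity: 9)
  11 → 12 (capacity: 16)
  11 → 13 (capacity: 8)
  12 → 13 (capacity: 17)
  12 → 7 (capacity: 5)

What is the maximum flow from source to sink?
Maximum flow = 14

Max flow: 14

Flow assignment:
  0 → 1: 14/14
  1 → 2: 14/16
  2 → 3: 14/20
  3 → 4: 14/14
  4 → 5: 14/20
  5 → 6: 13/13
  5 → 12: 1/18
  6 → 13: 13/20
  12 → 13: 1/17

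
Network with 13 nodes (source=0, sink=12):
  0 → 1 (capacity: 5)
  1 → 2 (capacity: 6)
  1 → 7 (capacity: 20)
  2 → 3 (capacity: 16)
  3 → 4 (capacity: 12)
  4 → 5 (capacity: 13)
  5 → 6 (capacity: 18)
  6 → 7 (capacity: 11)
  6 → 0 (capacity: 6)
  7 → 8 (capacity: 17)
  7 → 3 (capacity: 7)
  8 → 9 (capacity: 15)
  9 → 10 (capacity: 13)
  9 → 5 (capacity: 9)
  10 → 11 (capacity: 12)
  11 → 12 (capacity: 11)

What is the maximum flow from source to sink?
Maximum flow = 5

Max flow: 5

Flow assignment:
  0 → 1: 5/5
  1 → 7: 5/20
  7 → 8: 5/17
  8 → 9: 5/15
  9 → 10: 5/13
  10 → 11: 5/12
  11 → 12: 5/11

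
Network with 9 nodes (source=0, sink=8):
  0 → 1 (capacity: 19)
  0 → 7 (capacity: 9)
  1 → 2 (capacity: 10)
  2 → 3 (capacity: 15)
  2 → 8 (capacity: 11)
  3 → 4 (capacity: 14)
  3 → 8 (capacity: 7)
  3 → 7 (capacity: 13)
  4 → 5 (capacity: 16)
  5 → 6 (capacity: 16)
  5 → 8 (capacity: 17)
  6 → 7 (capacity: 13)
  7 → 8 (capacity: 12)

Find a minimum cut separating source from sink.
Min cut value = 19, edges: (0,7), (1,2)

Min cut value: 19
Partition: S = [0, 1], T = [2, 3, 4, 5, 6, 7, 8]
Cut edges: (0,7), (1,2)

By max-flow min-cut theorem, max flow = min cut = 19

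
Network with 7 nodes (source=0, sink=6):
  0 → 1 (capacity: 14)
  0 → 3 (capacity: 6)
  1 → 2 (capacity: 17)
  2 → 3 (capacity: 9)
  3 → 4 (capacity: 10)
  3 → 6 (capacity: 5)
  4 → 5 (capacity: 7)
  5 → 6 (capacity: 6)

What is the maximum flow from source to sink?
Maximum flow = 11

Max flow: 11

Flow assignment:
  0 → 1: 9/14
  0 → 3: 2/6
  1 → 2: 9/17
  2 → 3: 9/9
  3 → 4: 6/10
  3 → 6: 5/5
  4 → 5: 6/7
  5 → 6: 6/6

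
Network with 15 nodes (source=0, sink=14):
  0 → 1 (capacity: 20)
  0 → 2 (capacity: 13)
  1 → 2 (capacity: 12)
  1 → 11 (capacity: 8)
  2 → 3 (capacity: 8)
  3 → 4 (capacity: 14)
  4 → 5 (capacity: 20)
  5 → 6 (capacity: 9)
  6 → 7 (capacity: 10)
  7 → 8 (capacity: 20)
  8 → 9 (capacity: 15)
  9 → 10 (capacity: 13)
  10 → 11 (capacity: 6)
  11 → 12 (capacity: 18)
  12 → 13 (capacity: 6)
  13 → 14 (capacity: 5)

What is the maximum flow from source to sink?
Maximum flow = 5

Max flow: 5

Flow assignment:
  0 → 2: 5/13
  2 → 3: 5/8
  3 → 4: 5/14
  4 → 5: 5/20
  5 → 6: 5/9
  6 → 7: 5/10
  7 → 8: 5/20
  8 → 9: 5/15
  9 → 10: 5/13
  10 → 11: 5/6
  11 → 12: 5/18
  12 → 13: 5/6
  13 → 14: 5/5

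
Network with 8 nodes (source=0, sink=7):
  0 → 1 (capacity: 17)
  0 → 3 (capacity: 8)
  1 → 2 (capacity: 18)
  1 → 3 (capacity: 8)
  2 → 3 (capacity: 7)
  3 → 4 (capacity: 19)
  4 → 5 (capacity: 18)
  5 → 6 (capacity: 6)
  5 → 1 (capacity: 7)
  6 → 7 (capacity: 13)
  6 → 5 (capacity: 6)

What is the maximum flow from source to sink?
Maximum flow = 6

Max flow: 6

Flow assignment:
  0 → 1: 6/17
  1 → 2: 7/18
  1 → 3: 6/8
  2 → 3: 7/7
  3 → 4: 13/19
  4 → 5: 13/18
  5 → 6: 6/6
  5 → 1: 7/7
  6 → 7: 6/13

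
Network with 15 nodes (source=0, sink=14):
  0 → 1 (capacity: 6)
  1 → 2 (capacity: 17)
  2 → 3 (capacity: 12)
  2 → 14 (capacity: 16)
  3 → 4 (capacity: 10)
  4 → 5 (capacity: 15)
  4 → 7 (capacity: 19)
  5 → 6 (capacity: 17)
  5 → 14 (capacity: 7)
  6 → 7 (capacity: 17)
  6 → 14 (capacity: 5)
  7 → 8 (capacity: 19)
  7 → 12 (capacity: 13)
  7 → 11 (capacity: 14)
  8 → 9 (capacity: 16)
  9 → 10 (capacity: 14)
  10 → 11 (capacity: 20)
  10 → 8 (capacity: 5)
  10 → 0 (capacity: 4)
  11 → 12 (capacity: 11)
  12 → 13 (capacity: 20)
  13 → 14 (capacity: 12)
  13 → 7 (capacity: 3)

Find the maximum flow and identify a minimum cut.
Max flow = 6, Min cut edges: (0,1)

Maximum flow: 6
Minimum cut: (0,1)
Partition: S = [0], T = [1, 2, 3, 4, 5, 6, 7, 8, 9, 10, 11, 12, 13, 14]

Max-flow min-cut theorem verified: both equal 6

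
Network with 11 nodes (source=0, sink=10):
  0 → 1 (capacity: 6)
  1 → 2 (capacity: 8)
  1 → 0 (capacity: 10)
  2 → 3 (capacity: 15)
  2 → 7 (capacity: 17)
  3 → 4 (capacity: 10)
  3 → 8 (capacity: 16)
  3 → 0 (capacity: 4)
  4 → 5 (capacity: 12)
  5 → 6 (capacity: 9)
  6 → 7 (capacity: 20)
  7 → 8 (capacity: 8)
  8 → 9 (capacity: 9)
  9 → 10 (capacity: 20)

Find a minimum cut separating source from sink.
Min cut value = 6, edges: (0,1)

Min cut value: 6
Partition: S = [0], T = [1, 2, 3, 4, 5, 6, 7, 8, 9, 10]
Cut edges: (0,1)

By max-flow min-cut theorem, max flow = min cut = 6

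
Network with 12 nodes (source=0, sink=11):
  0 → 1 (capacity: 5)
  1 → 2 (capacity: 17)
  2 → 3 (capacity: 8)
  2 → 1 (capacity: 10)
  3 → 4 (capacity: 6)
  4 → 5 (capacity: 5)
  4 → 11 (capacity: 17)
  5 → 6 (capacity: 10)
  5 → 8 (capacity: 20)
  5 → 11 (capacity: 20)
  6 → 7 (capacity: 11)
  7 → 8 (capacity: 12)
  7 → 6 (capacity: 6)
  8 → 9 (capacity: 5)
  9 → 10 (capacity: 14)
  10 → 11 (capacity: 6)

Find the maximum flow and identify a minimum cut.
Max flow = 5, Min cut edges: (0,1)

Maximum flow: 5
Minimum cut: (0,1)
Partition: S = [0], T = [1, 2, 3, 4, 5, 6, 7, 8, 9, 10, 11]

Max-flow min-cut theorem verified: both equal 5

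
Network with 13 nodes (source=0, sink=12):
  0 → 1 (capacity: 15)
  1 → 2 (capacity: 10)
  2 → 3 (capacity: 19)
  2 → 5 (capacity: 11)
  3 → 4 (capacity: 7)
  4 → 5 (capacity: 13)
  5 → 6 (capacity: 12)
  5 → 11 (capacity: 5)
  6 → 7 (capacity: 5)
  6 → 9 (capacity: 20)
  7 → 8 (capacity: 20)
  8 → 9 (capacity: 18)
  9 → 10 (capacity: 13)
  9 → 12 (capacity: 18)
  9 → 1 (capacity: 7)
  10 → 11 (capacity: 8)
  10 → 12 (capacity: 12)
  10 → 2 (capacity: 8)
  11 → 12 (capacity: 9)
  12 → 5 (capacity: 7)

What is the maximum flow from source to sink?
Maximum flow = 10

Max flow: 10

Flow assignment:
  0 → 1: 10/15
  1 → 2: 10/10
  2 → 5: 10/11
  5 → 6: 5/12
  5 → 11: 5/5
  6 → 9: 5/20
  9 → 12: 5/18
  11 → 12: 5/9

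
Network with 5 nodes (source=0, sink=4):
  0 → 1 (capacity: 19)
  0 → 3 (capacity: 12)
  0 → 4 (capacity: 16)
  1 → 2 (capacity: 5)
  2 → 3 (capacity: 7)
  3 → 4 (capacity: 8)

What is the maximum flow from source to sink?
Maximum flow = 24

Max flow: 24

Flow assignment:
  0 → 1: 5/19
  0 → 3: 3/12
  0 → 4: 16/16
  1 → 2: 5/5
  2 → 3: 5/7
  3 → 4: 8/8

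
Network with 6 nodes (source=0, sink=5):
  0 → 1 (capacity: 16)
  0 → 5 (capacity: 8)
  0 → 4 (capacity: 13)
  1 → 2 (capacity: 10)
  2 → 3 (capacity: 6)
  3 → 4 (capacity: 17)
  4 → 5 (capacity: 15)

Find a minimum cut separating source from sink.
Min cut value = 23, edges: (0,5), (4,5)

Min cut value: 23
Partition: S = [0, 1, 2, 3, 4], T = [5]
Cut edges: (0,5), (4,5)

By max-flow min-cut theorem, max flow = min cut = 23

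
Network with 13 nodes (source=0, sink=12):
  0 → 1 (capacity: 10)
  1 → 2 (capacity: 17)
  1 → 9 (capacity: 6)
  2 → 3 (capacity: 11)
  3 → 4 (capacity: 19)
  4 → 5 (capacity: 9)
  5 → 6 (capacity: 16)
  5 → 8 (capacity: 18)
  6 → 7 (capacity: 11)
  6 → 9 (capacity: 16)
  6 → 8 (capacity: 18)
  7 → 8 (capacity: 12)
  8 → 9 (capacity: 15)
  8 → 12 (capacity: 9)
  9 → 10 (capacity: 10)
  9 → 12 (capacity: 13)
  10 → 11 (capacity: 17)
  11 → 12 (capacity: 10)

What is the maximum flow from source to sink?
Maximum flow = 10

Max flow: 10

Flow assignment:
  0 → 1: 10/10
  1 → 2: 4/17
  1 → 9: 6/6
  2 → 3: 4/11
  3 → 4: 4/19
  4 → 5: 4/9
  5 → 8: 4/18
  8 → 12: 4/9
  9 → 12: 6/13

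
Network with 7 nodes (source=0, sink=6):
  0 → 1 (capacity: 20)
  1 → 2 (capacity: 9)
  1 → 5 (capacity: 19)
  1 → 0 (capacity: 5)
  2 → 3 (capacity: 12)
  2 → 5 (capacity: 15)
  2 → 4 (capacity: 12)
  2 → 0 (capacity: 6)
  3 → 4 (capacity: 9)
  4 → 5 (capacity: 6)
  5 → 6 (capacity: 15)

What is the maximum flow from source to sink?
Maximum flow = 15

Max flow: 15

Flow assignment:
  0 → 1: 16/20
  1 → 2: 1/9
  1 → 5: 15/19
  2 → 0: 1/6
  5 → 6: 15/15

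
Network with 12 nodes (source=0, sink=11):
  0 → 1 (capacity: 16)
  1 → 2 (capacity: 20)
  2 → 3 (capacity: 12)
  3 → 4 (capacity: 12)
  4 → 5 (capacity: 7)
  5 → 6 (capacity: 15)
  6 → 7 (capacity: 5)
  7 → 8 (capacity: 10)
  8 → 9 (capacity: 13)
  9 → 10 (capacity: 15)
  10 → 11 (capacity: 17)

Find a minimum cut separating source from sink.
Min cut value = 5, edges: (6,7)

Min cut value: 5
Partition: S = [0, 1, 2, 3, 4, 5, 6], T = [7, 8, 9, 10, 11]
Cut edges: (6,7)

By max-flow min-cut theorem, max flow = min cut = 5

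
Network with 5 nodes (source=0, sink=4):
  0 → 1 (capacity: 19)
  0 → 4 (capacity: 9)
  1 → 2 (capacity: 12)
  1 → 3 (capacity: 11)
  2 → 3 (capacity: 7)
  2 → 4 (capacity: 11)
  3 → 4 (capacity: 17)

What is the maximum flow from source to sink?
Maximum flow = 28

Max flow: 28

Flow assignment:
  0 → 1: 19/19
  0 → 4: 9/9
  1 → 2: 12/12
  1 → 3: 7/11
  2 → 3: 1/7
  2 → 4: 11/11
  3 → 4: 8/17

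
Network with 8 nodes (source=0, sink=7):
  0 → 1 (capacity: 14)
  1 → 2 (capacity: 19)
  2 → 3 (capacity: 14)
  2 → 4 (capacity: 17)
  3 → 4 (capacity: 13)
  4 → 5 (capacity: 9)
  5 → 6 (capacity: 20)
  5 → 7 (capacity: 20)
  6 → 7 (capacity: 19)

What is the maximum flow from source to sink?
Maximum flow = 9

Max flow: 9

Flow assignment:
  0 → 1: 9/14
  1 → 2: 9/19
  2 → 4: 9/17
  4 → 5: 9/9
  5 → 7: 9/20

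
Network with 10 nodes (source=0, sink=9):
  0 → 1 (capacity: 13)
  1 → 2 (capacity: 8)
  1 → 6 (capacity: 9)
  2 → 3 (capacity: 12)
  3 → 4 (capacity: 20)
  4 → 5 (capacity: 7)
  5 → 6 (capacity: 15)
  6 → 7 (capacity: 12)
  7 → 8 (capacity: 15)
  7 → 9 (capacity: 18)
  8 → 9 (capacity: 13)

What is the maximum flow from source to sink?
Maximum flow = 12

Max flow: 12

Flow assignment:
  0 → 1: 12/13
  1 → 2: 4/8
  1 → 6: 8/9
  2 → 3: 4/12
  3 → 4: 4/20
  4 → 5: 4/7
  5 → 6: 4/15
  6 → 7: 12/12
  7 → 9: 12/18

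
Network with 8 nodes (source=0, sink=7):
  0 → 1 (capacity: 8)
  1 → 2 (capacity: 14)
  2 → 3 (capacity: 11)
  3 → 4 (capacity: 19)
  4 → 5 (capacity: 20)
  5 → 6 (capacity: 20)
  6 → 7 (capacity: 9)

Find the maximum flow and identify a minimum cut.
Max flow = 8, Min cut edges: (0,1)

Maximum flow: 8
Minimum cut: (0,1)
Partition: S = [0], T = [1, 2, 3, 4, 5, 6, 7]

Max-flow min-cut theorem verified: both equal 8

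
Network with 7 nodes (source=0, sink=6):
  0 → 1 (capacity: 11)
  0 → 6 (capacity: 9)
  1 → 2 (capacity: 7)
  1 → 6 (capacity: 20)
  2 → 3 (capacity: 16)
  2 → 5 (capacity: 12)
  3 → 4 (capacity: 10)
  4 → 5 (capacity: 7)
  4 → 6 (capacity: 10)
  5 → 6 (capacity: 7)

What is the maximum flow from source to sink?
Maximum flow = 20

Max flow: 20

Flow assignment:
  0 → 1: 11/11
  0 → 6: 9/9
  1 → 6: 11/20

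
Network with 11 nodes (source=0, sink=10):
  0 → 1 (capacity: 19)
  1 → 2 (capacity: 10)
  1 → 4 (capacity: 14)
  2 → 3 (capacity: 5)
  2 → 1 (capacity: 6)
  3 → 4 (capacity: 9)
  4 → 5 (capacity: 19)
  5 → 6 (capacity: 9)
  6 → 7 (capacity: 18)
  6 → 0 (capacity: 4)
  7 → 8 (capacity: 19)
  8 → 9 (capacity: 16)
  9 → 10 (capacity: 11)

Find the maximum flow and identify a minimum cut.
Max flow = 9, Min cut edges: (5,6)

Maximum flow: 9
Minimum cut: (5,6)
Partition: S = [0, 1, 2, 3, 4, 5], T = [6, 7, 8, 9, 10]

Max-flow min-cut theorem verified: both equal 9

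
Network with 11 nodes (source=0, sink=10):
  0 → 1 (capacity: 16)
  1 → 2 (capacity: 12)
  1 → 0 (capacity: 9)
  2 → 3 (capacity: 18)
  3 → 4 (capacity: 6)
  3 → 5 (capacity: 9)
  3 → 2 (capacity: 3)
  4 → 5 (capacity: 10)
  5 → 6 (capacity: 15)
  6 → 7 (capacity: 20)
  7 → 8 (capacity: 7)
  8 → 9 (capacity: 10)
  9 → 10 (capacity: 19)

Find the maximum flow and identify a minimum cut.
Max flow = 7, Min cut edges: (7,8)

Maximum flow: 7
Minimum cut: (7,8)
Partition: S = [0, 1, 2, 3, 4, 5, 6, 7], T = [8, 9, 10]

Max-flow min-cut theorem verified: both equal 7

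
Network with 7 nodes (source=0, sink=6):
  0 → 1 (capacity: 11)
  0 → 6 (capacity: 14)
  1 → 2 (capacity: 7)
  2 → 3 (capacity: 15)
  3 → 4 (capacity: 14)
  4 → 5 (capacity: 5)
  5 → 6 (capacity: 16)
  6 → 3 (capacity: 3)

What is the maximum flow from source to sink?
Maximum flow = 19

Max flow: 19

Flow assignment:
  0 → 1: 5/11
  0 → 6: 14/14
  1 → 2: 5/7
  2 → 3: 5/15
  3 → 4: 5/14
  4 → 5: 5/5
  5 → 6: 5/16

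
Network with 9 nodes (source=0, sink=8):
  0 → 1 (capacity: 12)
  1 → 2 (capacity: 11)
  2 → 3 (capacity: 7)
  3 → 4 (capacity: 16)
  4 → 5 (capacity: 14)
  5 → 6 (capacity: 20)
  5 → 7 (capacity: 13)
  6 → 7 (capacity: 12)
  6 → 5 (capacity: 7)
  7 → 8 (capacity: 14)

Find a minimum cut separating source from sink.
Min cut value = 7, edges: (2,3)

Min cut value: 7
Partition: S = [0, 1, 2], T = [3, 4, 5, 6, 7, 8]
Cut edges: (2,3)

By max-flow min-cut theorem, max flow = min cut = 7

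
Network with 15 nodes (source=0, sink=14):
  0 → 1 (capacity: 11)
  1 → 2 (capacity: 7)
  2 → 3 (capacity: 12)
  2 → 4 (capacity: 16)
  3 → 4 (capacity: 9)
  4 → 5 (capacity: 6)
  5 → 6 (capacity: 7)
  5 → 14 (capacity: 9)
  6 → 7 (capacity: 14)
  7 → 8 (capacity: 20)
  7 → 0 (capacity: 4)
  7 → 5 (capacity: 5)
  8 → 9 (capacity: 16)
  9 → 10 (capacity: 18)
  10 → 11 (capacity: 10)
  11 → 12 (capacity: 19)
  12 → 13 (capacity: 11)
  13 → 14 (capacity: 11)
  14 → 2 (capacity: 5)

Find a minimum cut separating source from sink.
Min cut value = 6, edges: (4,5)

Min cut value: 6
Partition: S = [0, 1, 2, 3, 4], T = [5, 6, 7, 8, 9, 10, 11, 12, 13, 14]
Cut edges: (4,5)

By max-flow min-cut theorem, max flow = min cut = 6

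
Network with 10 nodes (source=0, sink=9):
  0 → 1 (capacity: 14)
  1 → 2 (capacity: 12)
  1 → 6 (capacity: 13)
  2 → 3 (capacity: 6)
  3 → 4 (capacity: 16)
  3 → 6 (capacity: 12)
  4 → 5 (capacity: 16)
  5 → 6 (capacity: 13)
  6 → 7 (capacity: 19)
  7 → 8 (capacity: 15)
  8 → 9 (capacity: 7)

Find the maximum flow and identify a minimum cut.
Max flow = 7, Min cut edges: (8,9)

Maximum flow: 7
Minimum cut: (8,9)
Partition: S = [0, 1, 2, 3, 4, 5, 6, 7, 8], T = [9]

Max-flow min-cut theorem verified: both equal 7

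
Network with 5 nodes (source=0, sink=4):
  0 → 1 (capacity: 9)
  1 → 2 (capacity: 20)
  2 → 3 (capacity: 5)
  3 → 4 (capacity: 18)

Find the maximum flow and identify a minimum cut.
Max flow = 5, Min cut edges: (2,3)

Maximum flow: 5
Minimum cut: (2,3)
Partition: S = [0, 1, 2], T = [3, 4]

Max-flow min-cut theorem verified: both equal 5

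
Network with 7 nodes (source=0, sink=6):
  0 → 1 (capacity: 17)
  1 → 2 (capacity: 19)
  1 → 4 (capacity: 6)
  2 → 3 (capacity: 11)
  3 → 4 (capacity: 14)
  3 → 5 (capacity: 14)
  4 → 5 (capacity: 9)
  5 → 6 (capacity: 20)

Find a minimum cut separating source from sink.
Min cut value = 17, edges: (1,4), (2,3)

Min cut value: 17
Partition: S = [0, 1, 2], T = [3, 4, 5, 6]
Cut edges: (1,4), (2,3)

By max-flow min-cut theorem, max flow = min cut = 17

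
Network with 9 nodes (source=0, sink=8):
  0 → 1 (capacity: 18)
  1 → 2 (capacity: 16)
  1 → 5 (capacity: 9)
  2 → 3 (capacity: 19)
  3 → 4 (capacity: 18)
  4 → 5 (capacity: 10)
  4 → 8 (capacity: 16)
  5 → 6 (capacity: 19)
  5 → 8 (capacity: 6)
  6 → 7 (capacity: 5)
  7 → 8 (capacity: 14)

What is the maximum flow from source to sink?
Maximum flow = 18

Max flow: 18

Flow assignment:
  0 → 1: 18/18
  1 → 2: 9/16
  1 → 5: 9/9
  2 → 3: 9/19
  3 → 4: 9/18
  4 → 8: 9/16
  5 → 6: 3/19
  5 → 8: 6/6
  6 → 7: 3/5
  7 → 8: 3/14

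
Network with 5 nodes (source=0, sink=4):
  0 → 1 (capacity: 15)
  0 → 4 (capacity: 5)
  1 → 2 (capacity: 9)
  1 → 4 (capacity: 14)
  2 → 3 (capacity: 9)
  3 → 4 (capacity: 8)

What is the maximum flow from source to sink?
Maximum flow = 20

Max flow: 20

Flow assignment:
  0 → 1: 15/15
  0 → 4: 5/5
  1 → 2: 1/9
  1 → 4: 14/14
  2 → 3: 1/9
  3 → 4: 1/8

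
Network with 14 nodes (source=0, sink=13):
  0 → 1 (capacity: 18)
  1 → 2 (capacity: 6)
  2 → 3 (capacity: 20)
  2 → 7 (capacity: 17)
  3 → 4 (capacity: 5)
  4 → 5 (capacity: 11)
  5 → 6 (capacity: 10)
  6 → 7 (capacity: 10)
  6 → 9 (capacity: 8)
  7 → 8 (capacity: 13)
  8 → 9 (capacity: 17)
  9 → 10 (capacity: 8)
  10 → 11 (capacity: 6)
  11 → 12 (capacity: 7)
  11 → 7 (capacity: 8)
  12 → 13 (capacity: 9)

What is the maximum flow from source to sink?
Maximum flow = 6

Max flow: 6

Flow assignment:
  0 → 1: 6/18
  1 → 2: 6/6
  2 → 7: 6/17
  7 → 8: 6/13
  8 → 9: 6/17
  9 → 10: 6/8
  10 → 11: 6/6
  11 → 12: 6/7
  12 → 13: 6/9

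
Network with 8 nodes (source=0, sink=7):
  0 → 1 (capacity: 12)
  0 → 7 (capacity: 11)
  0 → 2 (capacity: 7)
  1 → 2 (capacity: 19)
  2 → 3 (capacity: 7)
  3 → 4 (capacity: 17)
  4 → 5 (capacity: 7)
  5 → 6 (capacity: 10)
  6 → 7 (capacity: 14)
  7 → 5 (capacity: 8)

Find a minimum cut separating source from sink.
Min cut value = 18, edges: (0,7), (4,5)

Min cut value: 18
Partition: S = [0, 1, 2, 3, 4], T = [5, 6, 7]
Cut edges: (0,7), (4,5)

By max-flow min-cut theorem, max flow = min cut = 18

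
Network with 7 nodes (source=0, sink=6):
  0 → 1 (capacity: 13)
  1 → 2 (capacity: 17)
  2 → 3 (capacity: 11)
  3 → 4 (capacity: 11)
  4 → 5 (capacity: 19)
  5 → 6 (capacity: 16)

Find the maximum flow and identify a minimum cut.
Max flow = 11, Min cut edges: (3,4)

Maximum flow: 11
Minimum cut: (3,4)
Partition: S = [0, 1, 2, 3], T = [4, 5, 6]

Max-flow min-cut theorem verified: both equal 11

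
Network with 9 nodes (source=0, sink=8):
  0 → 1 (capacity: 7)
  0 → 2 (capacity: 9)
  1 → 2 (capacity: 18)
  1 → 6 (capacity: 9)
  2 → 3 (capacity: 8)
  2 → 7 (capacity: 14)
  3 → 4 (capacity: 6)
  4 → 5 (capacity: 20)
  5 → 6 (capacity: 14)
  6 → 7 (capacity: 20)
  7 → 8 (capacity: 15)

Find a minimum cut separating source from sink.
Min cut value = 15, edges: (7,8)

Min cut value: 15
Partition: S = [0, 1, 2, 3, 4, 5, 6, 7], T = [8]
Cut edges: (7,8)

By max-flow min-cut theorem, max flow = min cut = 15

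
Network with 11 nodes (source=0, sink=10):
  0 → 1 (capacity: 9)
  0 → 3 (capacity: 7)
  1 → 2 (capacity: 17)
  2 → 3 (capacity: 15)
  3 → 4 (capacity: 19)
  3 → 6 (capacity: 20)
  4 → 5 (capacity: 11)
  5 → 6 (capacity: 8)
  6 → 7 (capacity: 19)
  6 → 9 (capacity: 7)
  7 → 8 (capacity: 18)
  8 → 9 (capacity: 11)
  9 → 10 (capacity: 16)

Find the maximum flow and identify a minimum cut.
Max flow = 16, Min cut edges: (9,10)

Maximum flow: 16
Minimum cut: (9,10)
Partition: S = [0, 1, 2, 3, 4, 5, 6, 7, 8, 9], T = [10]

Max-flow min-cut theorem verified: both equal 16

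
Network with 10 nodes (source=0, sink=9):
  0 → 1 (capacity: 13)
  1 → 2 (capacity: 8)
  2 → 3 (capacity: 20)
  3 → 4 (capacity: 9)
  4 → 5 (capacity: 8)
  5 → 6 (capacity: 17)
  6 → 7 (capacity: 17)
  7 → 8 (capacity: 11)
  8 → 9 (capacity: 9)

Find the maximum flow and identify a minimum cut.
Max flow = 8, Min cut edges: (4,5)

Maximum flow: 8
Minimum cut: (4,5)
Partition: S = [0, 1, 2, 3, 4], T = [5, 6, 7, 8, 9]

Max-flow min-cut theorem verified: both equal 8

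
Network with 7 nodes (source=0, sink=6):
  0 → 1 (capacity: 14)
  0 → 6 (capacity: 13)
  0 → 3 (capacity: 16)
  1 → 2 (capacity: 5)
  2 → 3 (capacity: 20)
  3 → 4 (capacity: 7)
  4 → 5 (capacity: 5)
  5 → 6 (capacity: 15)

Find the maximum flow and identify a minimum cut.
Max flow = 18, Min cut edges: (0,6), (4,5)

Maximum flow: 18
Minimum cut: (0,6), (4,5)
Partition: S = [0, 1, 2, 3, 4], T = [5, 6]

Max-flow min-cut theorem verified: both equal 18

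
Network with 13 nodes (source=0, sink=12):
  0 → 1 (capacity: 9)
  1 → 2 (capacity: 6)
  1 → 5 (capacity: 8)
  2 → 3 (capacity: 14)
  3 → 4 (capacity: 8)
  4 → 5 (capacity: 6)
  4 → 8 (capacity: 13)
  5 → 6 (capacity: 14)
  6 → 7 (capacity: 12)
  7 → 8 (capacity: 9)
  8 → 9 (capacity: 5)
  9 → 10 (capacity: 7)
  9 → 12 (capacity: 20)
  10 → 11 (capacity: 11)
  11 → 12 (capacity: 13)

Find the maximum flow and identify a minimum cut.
Max flow = 5, Min cut edges: (8,9)

Maximum flow: 5
Minimum cut: (8,9)
Partition: S = [0, 1, 2, 3, 4, 5, 6, 7, 8], T = [9, 10, 11, 12]

Max-flow min-cut theorem verified: both equal 5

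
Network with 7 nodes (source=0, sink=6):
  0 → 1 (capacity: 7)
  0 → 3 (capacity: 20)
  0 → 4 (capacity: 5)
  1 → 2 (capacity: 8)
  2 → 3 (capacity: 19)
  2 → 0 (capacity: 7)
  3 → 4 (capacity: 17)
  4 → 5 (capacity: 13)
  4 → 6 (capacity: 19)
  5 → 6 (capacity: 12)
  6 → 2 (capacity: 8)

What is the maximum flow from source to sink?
Maximum flow = 22

Max flow: 22

Flow assignment:
  0 → 1: 7/7
  0 → 3: 17/20
  0 → 4: 5/5
  1 → 2: 7/8
  2 → 0: 7/7
  3 → 4: 17/17
  4 → 5: 3/13
  4 → 6: 19/19
  5 → 6: 3/12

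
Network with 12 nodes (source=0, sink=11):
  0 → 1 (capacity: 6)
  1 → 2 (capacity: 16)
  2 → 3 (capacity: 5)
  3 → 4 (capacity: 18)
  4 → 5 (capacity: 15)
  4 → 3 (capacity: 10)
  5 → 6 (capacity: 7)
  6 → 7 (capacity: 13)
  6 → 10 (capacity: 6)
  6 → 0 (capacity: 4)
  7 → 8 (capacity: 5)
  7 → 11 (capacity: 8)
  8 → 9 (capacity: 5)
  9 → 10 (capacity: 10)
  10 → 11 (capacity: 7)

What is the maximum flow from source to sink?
Maximum flow = 5

Max flow: 5

Flow assignment:
  0 → 1: 5/6
  1 → 2: 5/16
  2 → 3: 5/5
  3 → 4: 5/18
  4 → 5: 5/15
  5 → 6: 5/7
  6 → 7: 5/13
  7 → 11: 5/8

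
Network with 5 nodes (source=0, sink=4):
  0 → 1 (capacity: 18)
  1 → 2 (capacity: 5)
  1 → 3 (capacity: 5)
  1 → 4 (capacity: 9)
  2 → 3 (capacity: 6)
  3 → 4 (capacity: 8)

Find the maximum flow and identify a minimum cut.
Max flow = 17, Min cut edges: (1,4), (3,4)

Maximum flow: 17
Minimum cut: (1,4), (3,4)
Partition: S = [0, 1, 2, 3], T = [4]

Max-flow min-cut theorem verified: both equal 17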